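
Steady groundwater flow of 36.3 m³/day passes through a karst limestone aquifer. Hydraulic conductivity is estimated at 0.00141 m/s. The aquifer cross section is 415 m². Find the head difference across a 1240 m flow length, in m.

Convert K: 0.00141 m/s × 86400 = 121.8 m/day.
From Q = K·A·i, i = Q / (K·A) = 36.3 / (121.8 × 415.0) = 0.0007180.
Head loss Δh = i · L = 0.0007180 × 1240 = 0.8903 m.

0.890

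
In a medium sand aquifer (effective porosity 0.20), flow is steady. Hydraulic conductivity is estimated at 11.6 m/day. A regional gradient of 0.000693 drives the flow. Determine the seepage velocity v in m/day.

0.0402

Hydraulic gradient i = 0.000693.
Darcy flux q = K · i = 11.60 × 0.0006930 = 0.008039 m/day.
Seepage velocity v = q / n_e = 0.008039 / 0.20 = 0.04019 m/day.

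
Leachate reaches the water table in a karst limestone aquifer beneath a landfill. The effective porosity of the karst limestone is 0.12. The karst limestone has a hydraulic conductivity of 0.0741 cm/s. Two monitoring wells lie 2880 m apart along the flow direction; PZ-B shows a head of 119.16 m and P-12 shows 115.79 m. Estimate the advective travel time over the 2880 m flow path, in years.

Convert K: 0.0741 cm/s × 864 = 64.02 m/day.
Hydraulic gradient i = (119.16 − 115.79) / 2880 = 3.37 / 2880 = 0.001170.
Darcy flux q = K · i = 64.02 × 0.001170 = 0.07492 m/day.
Seepage velocity v = q / n_e = 0.07492 / 0.12 = 0.6243 m/day.
Travel time t = L / v = 2880 / 0.6243 = 4613 days = 12.63 years.

12.6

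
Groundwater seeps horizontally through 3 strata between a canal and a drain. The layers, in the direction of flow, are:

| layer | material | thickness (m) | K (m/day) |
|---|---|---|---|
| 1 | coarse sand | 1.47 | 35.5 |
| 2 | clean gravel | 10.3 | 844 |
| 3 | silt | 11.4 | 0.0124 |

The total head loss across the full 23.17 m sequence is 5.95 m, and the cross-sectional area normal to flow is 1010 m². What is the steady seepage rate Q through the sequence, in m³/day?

6.54

Flow is perpendicular to layering, so the layers act in series and the equivalent K is the thickness-weighted harmonic mean.
Total thickness L = 1.47 + 10.3 + 11.4 = 23.17 m.
Σ(b_i/K_i) = 1.47/35.5 + 10.3/844 + 11.4/0.0124 = 919.4 d.
K_eq = L / Σ(b_i/K_i) = 23.17 / 919.4 = 0.02520 m/day.
Q = K_eq · A · (Δh/L) = 0.02520 × 1010 × (5.95/23.17) = 6.536 m³/day.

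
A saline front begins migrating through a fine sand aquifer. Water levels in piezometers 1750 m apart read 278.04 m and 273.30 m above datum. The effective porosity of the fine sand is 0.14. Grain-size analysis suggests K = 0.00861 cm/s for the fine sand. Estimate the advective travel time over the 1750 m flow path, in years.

33.3

Convert K: 0.00861 cm/s × 864 = 7.439 m/day.
Hydraulic gradient i = (278.04 − 273.30) / 1750 = 4.74 / 1750 = 0.002709.
Darcy flux q = K · i = 7.439 × 0.002709 = 0.02015 m/day.
Seepage velocity v = q / n_e = 0.02015 / 0.14 = 0.1439 m/day.
Travel time t = L / v = 1750 / 0.1439 = 12159 days = 33.29 years.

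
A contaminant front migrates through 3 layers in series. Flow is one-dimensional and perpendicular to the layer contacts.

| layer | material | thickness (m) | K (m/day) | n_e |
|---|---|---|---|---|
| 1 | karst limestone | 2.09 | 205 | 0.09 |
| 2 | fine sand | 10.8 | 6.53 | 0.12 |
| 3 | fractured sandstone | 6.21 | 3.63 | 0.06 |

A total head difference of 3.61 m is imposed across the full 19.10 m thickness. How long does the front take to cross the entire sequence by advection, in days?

1.74

With flow normal to the layers, continuity requires the same specific discharge q through every layer.
Σ(b_i/K_i) = 2.09/205 + 10.8/6.53 + 6.21/3.63 = 3.375 d.
q = Δh / Σ(b_i/K_i) = 3.61 / 3.375 = 1.070 m/day.
In each layer the seepage velocity is v_i = q/n_i, so the layer transit time is t_i = b_i·n_i / q:
  layer 1 (karst limestone): t_1 = 2.09 × 0.09 / 1.070 = 0.1758 d
  layer 2 (fine sand): t_2 = 10.8 × 0.12 / 1.070 = 1.212 d
  layer 3 (fractured sandstone): t_3 = 6.21 × 0.06 / 1.070 = 0.3483 d
Total t = Σ t_i = 1.736 days.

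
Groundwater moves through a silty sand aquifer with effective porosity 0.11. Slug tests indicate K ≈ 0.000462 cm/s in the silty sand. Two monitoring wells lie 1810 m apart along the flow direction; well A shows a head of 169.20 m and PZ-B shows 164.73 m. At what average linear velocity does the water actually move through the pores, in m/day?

Convert K: 0.000462 cm/s × 864 = 0.3992 m/day.
Hydraulic gradient i = (169.20 − 164.73) / 1810 = 4.47 / 1810 = 0.002470.
Darcy flux q = K · i = 0.3992 × 0.002470 = 0.0009858 m/day.
Seepage velocity v = q / n_e = 0.0009858 / 0.11 = 0.008962 m/day.

0.00896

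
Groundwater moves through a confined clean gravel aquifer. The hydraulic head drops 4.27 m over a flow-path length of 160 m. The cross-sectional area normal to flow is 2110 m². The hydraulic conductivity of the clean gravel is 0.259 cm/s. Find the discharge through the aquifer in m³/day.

Convert K: 0.259 cm/s × 864 = 223.8 m/day.
Hydraulic gradient i = Δh / L = 4.27 / 160 = 0.02669.
Darcy's law: Q = K · A · i = 223.8 × 2110 × 0.02669 = 12601 m³/day.

12600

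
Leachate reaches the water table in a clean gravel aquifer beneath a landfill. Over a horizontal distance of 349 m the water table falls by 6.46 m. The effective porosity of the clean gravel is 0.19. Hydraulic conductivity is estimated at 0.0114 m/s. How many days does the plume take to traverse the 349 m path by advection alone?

Convert K: 0.0114 m/s × 86400 = 985.0 m/day.
Hydraulic gradient i = Δh / L = 6.46 / 349 = 0.01851.
Darcy flux q = K · i = 985.0 × 0.01851 = 18.23 m/day.
Seepage velocity v = q / n_e = 18.23 / 0.19 = 95.96 m/day.
Travel time t = L / v = 349 / 95.96 = 3.637 days.

3.64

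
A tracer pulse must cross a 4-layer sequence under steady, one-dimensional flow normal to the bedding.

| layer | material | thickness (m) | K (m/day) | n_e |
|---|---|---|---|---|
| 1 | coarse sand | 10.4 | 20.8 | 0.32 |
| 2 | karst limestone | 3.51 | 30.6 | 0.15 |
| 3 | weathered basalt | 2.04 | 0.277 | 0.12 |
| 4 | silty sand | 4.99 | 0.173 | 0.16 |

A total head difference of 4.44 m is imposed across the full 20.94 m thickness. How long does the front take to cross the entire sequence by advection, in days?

40.6

With flow normal to the layers, continuity requires the same specific discharge q through every layer.
Σ(b_i/K_i) = 10.4/20.8 + 3.51/30.6 + 2.04/0.277 + 4.99/0.173 = 36.82 d.
q = Δh / Σ(b_i/K_i) = 4.44 / 36.82 = 0.1206 m/day.
In each layer the seepage velocity is v_i = q/n_i, so the layer transit time is t_i = b_i·n_i / q:
  layer 1 (coarse sand): t_1 = 10.4 × 0.32 / 0.1206 = 27.60 d
  layer 2 (karst limestone): t_2 = 3.51 × 0.15 / 0.1206 = 4.367 d
  layer 3 (weathered basalt): t_3 = 2.04 × 0.12 / 0.1206 = 2.030 d
  layer 4 (silty sand): t_4 = 4.99 × 0.16 / 0.1206 = 6.622 d
Total t = Σ t_i = 40.62 days.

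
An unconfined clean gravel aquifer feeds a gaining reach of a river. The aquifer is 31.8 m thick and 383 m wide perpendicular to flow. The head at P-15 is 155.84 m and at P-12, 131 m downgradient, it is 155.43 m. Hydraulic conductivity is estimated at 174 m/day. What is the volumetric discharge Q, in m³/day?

6630

Cross-sectional area A = 383 × 31.8 = 12179 m².
Hydraulic gradient i = (155.84 − 155.43) / 131 = 0.41 / 131 = 0.003130.
Darcy's law: Q = K · A · i = 174.0 × 12179 × 0.003130 = 6633 m³/day.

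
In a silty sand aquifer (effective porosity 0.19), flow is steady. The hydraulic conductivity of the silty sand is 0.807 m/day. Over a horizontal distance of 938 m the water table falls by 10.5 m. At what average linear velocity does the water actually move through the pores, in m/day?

0.0475

Hydraulic gradient i = Δh / L = 10.5 / 938 = 0.01119.
Darcy flux q = K · i = 0.8070 × 0.01119 = 0.009034 m/day.
Seepage velocity v = q / n_e = 0.009034 / 0.19 = 0.04755 m/day.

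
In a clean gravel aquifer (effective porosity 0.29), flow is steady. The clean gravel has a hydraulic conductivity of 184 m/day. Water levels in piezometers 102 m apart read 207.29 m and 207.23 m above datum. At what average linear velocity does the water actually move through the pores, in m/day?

0.373

Hydraulic gradient i = (207.29 − 207.23) / 102 = 0.06 / 102 = 0.0005882.
Darcy flux q = K · i = 184.0 × 0.0005882 = 0.1082 m/day.
Seepage velocity v = q / n_e = 0.1082 / 0.29 = 0.3732 m/day.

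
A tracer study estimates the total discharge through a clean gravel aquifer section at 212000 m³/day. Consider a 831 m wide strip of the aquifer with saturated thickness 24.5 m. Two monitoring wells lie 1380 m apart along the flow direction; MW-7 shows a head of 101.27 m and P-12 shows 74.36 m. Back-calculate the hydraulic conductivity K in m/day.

534

Cross-sectional area A = 831 × 24.5 = 20360 m².
Hydraulic gradient i = (101.27 − 74.36) / 1380 = 26.91 / 1380 = 0.01950.
From Q = K·A·i, K = Q / (A·i) = 212000 / (20360 × 0.01950) = 534.0 m/day.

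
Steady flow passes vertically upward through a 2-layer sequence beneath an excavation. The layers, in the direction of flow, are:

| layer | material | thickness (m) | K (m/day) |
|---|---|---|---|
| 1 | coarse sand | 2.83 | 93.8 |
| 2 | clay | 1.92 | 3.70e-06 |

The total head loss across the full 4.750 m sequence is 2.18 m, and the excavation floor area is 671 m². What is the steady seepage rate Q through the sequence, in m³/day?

0.00282

Flow is perpendicular to layering, so the layers act in series and the equivalent K is the thickness-weighted harmonic mean.
Total thickness L = 2.83 + 1.92 = 4.750 m.
Σ(b_i/K_i) = 2.83/93.8 + 1.92/3.70e-06 = 5.189e+05 d.
K_eq = L / Σ(b_i/K_i) = 4.750 / 5.189e+05 = 9.154e-06 m/day.
Q = K_eq · A · (Δh/L) = 9.154e-06 × 671 × (2.18/4.750) = 0.002819 m³/day.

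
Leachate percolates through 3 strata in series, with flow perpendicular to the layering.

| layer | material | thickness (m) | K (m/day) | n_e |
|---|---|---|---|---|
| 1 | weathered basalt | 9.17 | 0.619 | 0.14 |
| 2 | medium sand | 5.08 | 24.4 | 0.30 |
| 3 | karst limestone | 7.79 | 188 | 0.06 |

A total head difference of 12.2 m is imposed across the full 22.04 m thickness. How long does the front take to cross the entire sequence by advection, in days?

With flow normal to the layers, continuity requires the same specific discharge q through every layer.
Σ(b_i/K_i) = 9.17/0.619 + 5.08/24.4 + 7.79/188 = 15.06 d.
q = Δh / Σ(b_i/K_i) = 12.2 / 15.06 = 0.8099 m/day.
In each layer the seepage velocity is v_i = q/n_i, so the layer transit time is t_i = b_i·n_i / q:
  layer 1 (weathered basalt): t_1 = 9.17 × 0.14 / 0.8099 = 1.585 d
  layer 2 (medium sand): t_2 = 5.08 × 0.30 / 0.8099 = 1.882 d
  layer 3 (karst limestone): t_3 = 7.79 × 0.06 / 0.8099 = 0.5771 d
Total t = Σ t_i = 4.044 days.

4.04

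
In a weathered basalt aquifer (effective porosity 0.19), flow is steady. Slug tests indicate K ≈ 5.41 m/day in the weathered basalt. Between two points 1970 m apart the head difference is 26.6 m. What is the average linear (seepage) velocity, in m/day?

Hydraulic gradient i = Δh / L = 26.6 / 1970 = 0.01350.
Darcy flux q = K · i = 5.410 × 0.01350 = 0.07305 m/day.
Seepage velocity v = q / n_e = 0.07305 / 0.19 = 0.3845 m/day.

0.384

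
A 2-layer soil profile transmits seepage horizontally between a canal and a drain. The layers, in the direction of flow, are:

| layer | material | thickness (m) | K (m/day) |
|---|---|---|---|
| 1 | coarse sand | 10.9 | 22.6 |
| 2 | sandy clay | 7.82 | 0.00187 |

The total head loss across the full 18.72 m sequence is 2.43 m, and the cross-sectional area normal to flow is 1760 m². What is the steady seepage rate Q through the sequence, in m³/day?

1.02

Flow is perpendicular to layering, so the layers act in series and the equivalent K is the thickness-weighted harmonic mean.
Total thickness L = 10.9 + 7.82 = 18.72 m.
Σ(b_i/K_i) = 10.9/22.6 + 7.82/0.00187 = 4182 d.
K_eq = L / Σ(b_i/K_i) = 18.72 / 4182 = 0.004476 m/day.
Q = K_eq · A · (Δh/L) = 0.004476 × 1760 × (2.43/18.72) = 1.023 m³/day.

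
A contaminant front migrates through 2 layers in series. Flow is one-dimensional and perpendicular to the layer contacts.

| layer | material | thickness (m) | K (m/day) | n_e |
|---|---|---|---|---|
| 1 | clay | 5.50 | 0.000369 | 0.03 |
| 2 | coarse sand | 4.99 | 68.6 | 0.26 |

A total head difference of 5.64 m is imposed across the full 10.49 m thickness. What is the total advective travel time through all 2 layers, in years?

10.6

With flow normal to the layers, continuity requires the same specific discharge q through every layer.
Σ(b_i/K_i) = 5.50/0.000369 + 4.99/68.6 = 14905 d.
q = Δh / Σ(b_i/K_i) = 5.64 / 14905 = 0.0003784 m/day.
In each layer the seepage velocity is v_i = q/n_i, so the layer transit time is t_i = b_i·n_i / q:
  layer 1 (clay): t_1 = 5.50 × 0.03 / 0.0003784 = 436.1 d
  layer 2 (coarse sand): t_2 = 4.99 × 0.26 / 0.0003784 = 3429 d
Total t = Σ t_i = 3865 days = 10.58 years.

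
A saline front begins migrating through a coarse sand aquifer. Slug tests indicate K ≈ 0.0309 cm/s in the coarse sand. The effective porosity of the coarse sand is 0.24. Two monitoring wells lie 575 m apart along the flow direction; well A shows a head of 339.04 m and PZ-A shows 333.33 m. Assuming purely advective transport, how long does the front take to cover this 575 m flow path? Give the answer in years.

1.43

Convert K: 0.0309 cm/s × 864 = 26.70 m/day.
Hydraulic gradient i = (339.04 − 333.33) / 575 = 5.71 / 575 = 0.009930.
Darcy flux q = K · i = 26.70 × 0.009930 = 0.2651 m/day.
Seepage velocity v = q / n_e = 0.2651 / 0.24 = 1.105 m/day.
Travel time t = L / v = 575 / 1.105 = 520.5 days = 1.425 years.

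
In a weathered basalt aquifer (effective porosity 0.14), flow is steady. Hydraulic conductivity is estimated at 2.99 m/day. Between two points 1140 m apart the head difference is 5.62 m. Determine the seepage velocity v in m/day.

Hydraulic gradient i = Δh / L = 5.62 / 1140 = 0.004930.
Darcy flux q = K · i = 2.990 × 0.004930 = 0.01474 m/day.
Seepage velocity v = q / n_e = 0.01474 / 0.14 = 0.1053 m/day.

0.105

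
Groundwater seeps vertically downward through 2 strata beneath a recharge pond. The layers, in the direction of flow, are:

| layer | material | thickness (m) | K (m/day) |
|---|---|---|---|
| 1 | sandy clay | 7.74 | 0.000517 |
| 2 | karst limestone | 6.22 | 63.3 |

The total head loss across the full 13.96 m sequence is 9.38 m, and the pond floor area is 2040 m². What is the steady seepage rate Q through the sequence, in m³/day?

1.28

Flow is perpendicular to layering, so the layers act in series and the equivalent K is the thickness-weighted harmonic mean.
Total thickness L = 7.74 + 6.22 = 13.96 m.
Σ(b_i/K_i) = 7.74/0.000517 + 6.22/63.3 = 14971 d.
K_eq = L / Σ(b_i/K_i) = 13.96 / 14971 = 0.0009325 m/day.
Q = K_eq · A · (Δh/L) = 0.0009325 × 2040 × (9.38/13.96) = 1.278 m³/day.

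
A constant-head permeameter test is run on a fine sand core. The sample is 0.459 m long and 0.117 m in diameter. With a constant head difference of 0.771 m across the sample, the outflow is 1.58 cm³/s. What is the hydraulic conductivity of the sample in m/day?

Cross-sectional area A = π·(d/2)² = π × (0.117/2)² = 0.01075 m².
Convert discharge: 1.58 cm³/s = 1.580e-06 m³/s.
Darcy's law rearranged: K = Q·L / (A·Δh) = 1.580e-06 × 0.459 / (0.01075 × 0.771) = 8.749e-05 m/s = 7.559 m/day.

7.56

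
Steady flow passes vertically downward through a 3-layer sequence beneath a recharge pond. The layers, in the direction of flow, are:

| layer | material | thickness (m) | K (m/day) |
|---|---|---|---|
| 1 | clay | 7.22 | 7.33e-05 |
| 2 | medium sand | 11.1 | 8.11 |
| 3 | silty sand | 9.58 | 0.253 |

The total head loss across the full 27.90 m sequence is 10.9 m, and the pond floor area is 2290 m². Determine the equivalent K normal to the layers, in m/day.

Flow is perpendicular to layering, so the layers act in series and the equivalent K is the thickness-weighted harmonic mean.
Total thickness L = 7.22 + 11.1 + 9.58 = 27.90 m.
Σ(b_i/K_i) = 7.22/7.33e-05 + 11.1/8.11 + 9.58/0.253 = 98539 d.
K_eq = L / Σ(b_i/K_i) = 27.90 / 98539 = 0.0002831 m/day.

0.000283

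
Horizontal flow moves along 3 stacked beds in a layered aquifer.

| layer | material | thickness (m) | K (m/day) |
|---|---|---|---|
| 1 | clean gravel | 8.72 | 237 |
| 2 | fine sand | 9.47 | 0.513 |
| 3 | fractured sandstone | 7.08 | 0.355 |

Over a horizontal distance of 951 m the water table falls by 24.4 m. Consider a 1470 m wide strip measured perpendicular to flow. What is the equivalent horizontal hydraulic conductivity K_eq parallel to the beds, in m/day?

82.1

Flow is parallel to layering, so each bed carries its own Darcy discharge and the transmissivities add.
Σ(K_i·b_i) = 237×8.72 + 0.513×9.47 + 0.355×7.08 = 2074 m²/day.
Total thickness b = 25.27 m, so K_eq = Σ(K_i·b_i)/b = 82.07 m/day.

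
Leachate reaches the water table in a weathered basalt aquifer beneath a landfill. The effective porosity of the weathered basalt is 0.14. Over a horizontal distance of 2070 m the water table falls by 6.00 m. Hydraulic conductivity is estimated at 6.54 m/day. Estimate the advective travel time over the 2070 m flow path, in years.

Hydraulic gradient i = Δh / L = 6.00 / 2070 = 0.002899.
Darcy flux q = K · i = 6.540 × 0.002899 = 0.01896 m/day.
Seepage velocity v = q / n_e = 0.01896 / 0.14 = 0.1354 m/day.
Travel time t = L / v = 2070 / 0.1354 = 15288 days = 41.86 years.

41.9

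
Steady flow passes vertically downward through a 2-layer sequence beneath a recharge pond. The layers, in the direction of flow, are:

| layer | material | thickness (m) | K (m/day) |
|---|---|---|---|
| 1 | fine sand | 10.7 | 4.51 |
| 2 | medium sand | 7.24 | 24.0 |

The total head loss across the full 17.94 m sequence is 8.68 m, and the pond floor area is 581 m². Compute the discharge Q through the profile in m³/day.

1890

Flow is perpendicular to layering, so the layers act in series and the equivalent K is the thickness-weighted harmonic mean.
Total thickness L = 10.7 + 7.24 = 17.94 m.
Σ(b_i/K_i) = 10.7/4.51 + 7.24/24.0 = 2.674 d.
K_eq = L / Σ(b_i/K_i) = 17.94 / 2.674 = 6.709 m/day.
Q = K_eq · A · (Δh/L) = 6.709 × 581 × (8.68/17.94) = 1886 m³/day.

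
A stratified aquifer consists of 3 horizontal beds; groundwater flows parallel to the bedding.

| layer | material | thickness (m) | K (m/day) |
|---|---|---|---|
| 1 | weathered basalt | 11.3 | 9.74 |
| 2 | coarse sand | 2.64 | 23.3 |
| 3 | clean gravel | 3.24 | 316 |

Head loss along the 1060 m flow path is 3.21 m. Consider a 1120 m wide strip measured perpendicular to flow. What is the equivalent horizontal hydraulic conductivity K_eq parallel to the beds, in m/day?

69.6

Flow is parallel to layering, so each bed carries its own Darcy discharge and the transmissivities add.
Σ(K_i·b_i) = 9.74×11.3 + 23.3×2.64 + 316×3.24 = 1195 m²/day.
Total thickness b = 17.18 m, so K_eq = Σ(K_i·b_i)/b = 69.58 m/day.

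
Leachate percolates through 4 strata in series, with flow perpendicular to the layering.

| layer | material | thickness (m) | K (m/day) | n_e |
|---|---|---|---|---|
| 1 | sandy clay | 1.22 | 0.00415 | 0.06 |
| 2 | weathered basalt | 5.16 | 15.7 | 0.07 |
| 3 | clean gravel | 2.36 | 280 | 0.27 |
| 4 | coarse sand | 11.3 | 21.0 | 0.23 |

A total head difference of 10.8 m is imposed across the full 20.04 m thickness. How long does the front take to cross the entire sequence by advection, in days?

100

With flow normal to the layers, continuity requires the same specific discharge q through every layer.
Σ(b_i/K_i) = 1.22/0.00415 + 5.16/15.7 + 2.36/280 + 11.3/21.0 = 294.9 d.
q = Δh / Σ(b_i/K_i) = 10.8 / 294.9 = 0.03663 m/day.
In each layer the seepage velocity is v_i = q/n_i, so the layer transit time is t_i = b_i·n_i / q:
  layer 1 (sandy clay): t_1 = 1.22 × 0.06 / 0.03663 = 1.998 d
  layer 2 (weathered basalt): t_2 = 5.16 × 0.07 / 0.03663 = 9.861 d
  layer 3 (clean gravel): t_3 = 2.36 × 0.27 / 0.03663 = 17.40 d
  layer 4 (coarse sand): t_4 = 11.3 × 0.23 / 0.03663 = 70.96 d
Total t = Σ t_i = 100.2 days.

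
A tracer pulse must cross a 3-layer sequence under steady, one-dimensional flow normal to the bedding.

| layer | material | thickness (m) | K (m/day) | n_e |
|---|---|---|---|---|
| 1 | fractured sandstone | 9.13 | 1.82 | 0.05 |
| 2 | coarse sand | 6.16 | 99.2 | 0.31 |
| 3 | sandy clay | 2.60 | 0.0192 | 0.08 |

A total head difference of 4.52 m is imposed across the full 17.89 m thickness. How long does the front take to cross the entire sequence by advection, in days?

With flow normal to the layers, continuity requires the same specific discharge q through every layer.
Σ(b_i/K_i) = 9.13/1.82 + 6.16/99.2 + 2.60/0.0192 = 140.5 d.
q = Δh / Σ(b_i/K_i) = 4.52 / 140.5 = 0.03217 m/day.
In each layer the seepage velocity is v_i = q/n_i, so the layer transit time is t_i = b_i·n_i / q:
  layer 1 (fractured sandstone): t_1 = 9.13 × 0.05 / 0.03217 = 14.19 d
  layer 2 (coarse sand): t_2 = 6.16 × 0.31 / 0.03217 = 59.36 d
  layer 3 (sandy clay): t_3 = 2.60 × 0.08 / 0.03217 = 6.465 d
Total t = Σ t_i = 80.01 days.

80.0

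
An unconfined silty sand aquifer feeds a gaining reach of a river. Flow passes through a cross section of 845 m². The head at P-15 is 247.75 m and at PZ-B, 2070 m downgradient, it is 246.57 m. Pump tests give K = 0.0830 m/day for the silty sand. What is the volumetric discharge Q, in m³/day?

0.0400

Hydraulic gradient i = (247.75 − 246.57) / 2070 = 1.18 / 2070 = 0.0005700.
Darcy's law: Q = K · A · i = 0.08300 × 845.0 × 0.0005700 = 0.03998 m³/day.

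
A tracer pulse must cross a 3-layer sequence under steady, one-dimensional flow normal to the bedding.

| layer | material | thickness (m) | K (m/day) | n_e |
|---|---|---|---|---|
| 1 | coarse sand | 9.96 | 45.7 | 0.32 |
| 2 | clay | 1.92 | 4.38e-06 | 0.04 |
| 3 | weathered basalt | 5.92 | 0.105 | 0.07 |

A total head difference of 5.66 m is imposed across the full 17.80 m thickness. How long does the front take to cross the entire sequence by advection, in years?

780

With flow normal to the layers, continuity requires the same specific discharge q through every layer.
Σ(b_i/K_i) = 9.96/45.7 + 1.92/4.38e-06 + 5.92/0.105 = 4.384e+05 d.
q = Δh / Σ(b_i/K_i) = 5.66 / 4.384e+05 = 1.291e-05 m/day.
In each layer the seepage velocity is v_i = q/n_i, so the layer transit time is t_i = b_i·n_i / q:
  layer 1 (coarse sand): t_1 = 9.96 × 0.32 / 1.291e-05 = 2.469e+05 d
  layer 2 (clay): t_2 = 1.92 × 0.04 / 1.291e-05 = 5949 d
  layer 3 (weathered basalt): t_3 = 5.92 × 0.07 / 1.291e-05 = 32099 d
Total t = Σ t_i = 2.849e+05 days = 780.1 years.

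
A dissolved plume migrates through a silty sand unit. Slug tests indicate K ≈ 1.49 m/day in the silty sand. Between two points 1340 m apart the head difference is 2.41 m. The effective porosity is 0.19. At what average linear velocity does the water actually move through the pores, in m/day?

Hydraulic gradient i = Δh / L = 2.41 / 1340 = 0.001799.
Darcy flux q = K · i = 1.490 × 0.001799 = 0.002680 m/day.
Seepage velocity v = q / n_e = 0.002680 / 0.19 = 0.01410 m/day.

0.0141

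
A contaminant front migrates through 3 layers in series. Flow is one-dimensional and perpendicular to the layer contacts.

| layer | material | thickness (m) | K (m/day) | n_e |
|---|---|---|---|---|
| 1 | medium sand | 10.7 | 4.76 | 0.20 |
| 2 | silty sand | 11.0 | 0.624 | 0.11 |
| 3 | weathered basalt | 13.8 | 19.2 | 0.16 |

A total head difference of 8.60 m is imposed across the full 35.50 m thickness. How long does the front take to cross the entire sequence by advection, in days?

With flow normal to the layers, continuity requires the same specific discharge q through every layer.
Σ(b_i/K_i) = 10.7/4.76 + 11.0/0.624 + 13.8/19.2 = 20.59 d.
q = Δh / Σ(b_i/K_i) = 8.60 / 20.59 = 0.4176 m/day.
In each layer the seepage velocity is v_i = q/n_i, so the layer transit time is t_i = b_i·n_i / q:
  layer 1 (medium sand): t_1 = 10.7 × 0.20 / 0.4176 = 5.125 d
  layer 2 (silty sand): t_2 = 11.0 × 0.11 / 0.4176 = 2.898 d
  layer 3 (weathered basalt): t_3 = 13.8 × 0.16 / 0.4176 = 5.288 d
Total t = Σ t_i = 13.31 days.

13.3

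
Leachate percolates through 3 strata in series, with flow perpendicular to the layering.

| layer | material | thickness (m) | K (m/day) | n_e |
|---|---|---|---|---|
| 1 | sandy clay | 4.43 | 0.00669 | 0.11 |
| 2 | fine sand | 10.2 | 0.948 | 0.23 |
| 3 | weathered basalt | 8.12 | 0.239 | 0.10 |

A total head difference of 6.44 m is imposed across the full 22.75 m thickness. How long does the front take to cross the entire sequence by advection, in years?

1.10

With flow normal to the layers, continuity requires the same specific discharge q through every layer.
Σ(b_i/K_i) = 4.43/0.00669 + 10.2/0.948 + 8.12/0.239 = 706.9 d.
q = Δh / Σ(b_i/K_i) = 6.44 / 706.9 = 0.009110 m/day.
In each layer the seepage velocity is v_i = q/n_i, so the layer transit time is t_i = b_i·n_i / q:
  layer 1 (sandy clay): t_1 = 4.43 × 0.11 / 0.009110 = 53.49 d
  layer 2 (fine sand): t_2 = 10.2 × 0.23 / 0.009110 = 257.5 d
  layer 3 (weathered basalt): t_3 = 8.12 × 0.10 / 0.009110 = 89.13 d
Total t = Σ t_i = 400.1 days = 1.096 years.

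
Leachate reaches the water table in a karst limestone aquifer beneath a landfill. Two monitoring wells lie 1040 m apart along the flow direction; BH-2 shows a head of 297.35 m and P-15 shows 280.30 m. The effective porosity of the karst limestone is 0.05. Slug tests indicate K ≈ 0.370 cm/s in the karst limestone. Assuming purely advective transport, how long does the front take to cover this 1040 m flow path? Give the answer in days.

Convert K: 0.370 cm/s × 864 = 319.7 m/day.
Hydraulic gradient i = (297.35 − 280.30) / 1040 = 17.05 / 1040 = 0.01639.
Darcy flux q = K · i = 319.7 × 0.01639 = 5.241 m/day.
Seepage velocity v = q / n_e = 5.241 / 0.05 = 104.8 m/day.
Travel time t = L / v = 1040 / 104.8 = 9.922 days.

9.92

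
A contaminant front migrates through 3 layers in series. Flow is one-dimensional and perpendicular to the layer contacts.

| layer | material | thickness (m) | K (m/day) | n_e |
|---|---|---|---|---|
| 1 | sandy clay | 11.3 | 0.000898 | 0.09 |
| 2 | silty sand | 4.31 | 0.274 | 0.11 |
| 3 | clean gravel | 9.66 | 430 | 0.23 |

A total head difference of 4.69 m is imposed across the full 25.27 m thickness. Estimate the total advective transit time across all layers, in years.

With flow normal to the layers, continuity requires the same specific discharge q through every layer.
Σ(b_i/K_i) = 11.3/0.000898 + 4.31/0.274 + 9.66/430 = 12599 d.
q = Δh / Σ(b_i/K_i) = 4.69 / 12599 = 0.0003722 m/day.
In each layer the seepage velocity is v_i = q/n_i, so the layer transit time is t_i = b_i·n_i / q:
  layer 1 (sandy clay): t_1 = 11.3 × 0.09 / 0.0003722 = 2732 d
  layer 2 (silty sand): t_2 = 4.31 × 0.11 / 0.0003722 = 1274 d
  layer 3 (clean gravel): t_3 = 9.66 × 0.23 / 0.0003722 = 5969 d
Total t = Σ t_i = 9974 days = 27.31 years.

27.3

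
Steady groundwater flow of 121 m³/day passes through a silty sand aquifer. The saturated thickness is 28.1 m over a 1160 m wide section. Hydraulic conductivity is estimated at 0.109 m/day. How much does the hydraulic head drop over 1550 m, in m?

Cross-sectional area A = 1160 × 28.1 = 32596 m².
From Q = K·A·i, i = Q / (K·A) = 121 / (0.1090 × 32596) = 0.03406.
Head loss Δh = i · L = 0.03406 × 1550 = 52.79 m.

52.8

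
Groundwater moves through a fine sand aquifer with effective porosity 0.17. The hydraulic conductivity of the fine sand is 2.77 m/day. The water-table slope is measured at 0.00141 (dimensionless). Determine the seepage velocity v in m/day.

Hydraulic gradient i = 0.00141.
Darcy flux q = K · i = 2.770 × 0.001410 = 0.003906 m/day.
Seepage velocity v = q / n_e = 0.003906 / 0.17 = 0.02297 m/day.

0.0230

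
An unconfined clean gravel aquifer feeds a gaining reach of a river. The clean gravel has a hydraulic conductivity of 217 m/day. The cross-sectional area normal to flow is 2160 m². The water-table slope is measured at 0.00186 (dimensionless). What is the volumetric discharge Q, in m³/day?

Hydraulic gradient i = 0.00186.
Darcy's law: Q = K · A · i = 217.0 × 2160 × 0.001860 = 871.8 m³/day.

872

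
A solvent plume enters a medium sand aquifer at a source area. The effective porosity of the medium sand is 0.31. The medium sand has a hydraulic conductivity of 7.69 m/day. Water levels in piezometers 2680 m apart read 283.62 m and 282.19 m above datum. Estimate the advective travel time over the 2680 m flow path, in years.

Hydraulic gradient i = (283.62 − 282.19) / 2680 = 1.43 / 2680 = 0.0005336.
Darcy flux q = K · i = 7.690 × 0.0005336 = 0.004103 m/day.
Seepage velocity v = q / n_e = 0.004103 / 0.31 = 0.01324 m/day.
Travel time t = L / v = 2680 / 0.01324 = 2.025e+05 days = 554.3 years.

554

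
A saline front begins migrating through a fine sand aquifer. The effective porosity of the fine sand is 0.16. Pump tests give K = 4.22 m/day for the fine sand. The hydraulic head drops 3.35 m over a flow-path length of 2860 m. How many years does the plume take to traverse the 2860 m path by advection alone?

253

Hydraulic gradient i = Δh / L = 3.35 / 2860 = 0.001171.
Darcy flux q = K · i = 4.220 × 0.001171 = 0.004943 m/day.
Seepage velocity v = q / n_e = 0.004943 / 0.16 = 0.03089 m/day.
Travel time t = L / v = 2860 / 0.03089 = 92575 days = 253.5 years.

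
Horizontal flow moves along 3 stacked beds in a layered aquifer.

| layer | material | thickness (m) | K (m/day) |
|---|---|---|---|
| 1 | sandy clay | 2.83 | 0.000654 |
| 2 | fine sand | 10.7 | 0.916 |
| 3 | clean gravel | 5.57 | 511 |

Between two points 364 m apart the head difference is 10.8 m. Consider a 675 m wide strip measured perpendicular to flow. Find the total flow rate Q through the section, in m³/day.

57200

Flow is parallel to layering, so each bed carries its own Darcy discharge and the transmissivities add.
Σ(K_i·b_i) = 0.000654×2.83 + 0.916×10.7 + 511×5.57 = 2856 m²/day.
Hydraulic gradient i = Δh / L = 10.8 / 364 = 0.02967.
Q = Σ(K_i·b_i) · W · i = 2856 × 675 × 0.02967 = 57200 m³/day.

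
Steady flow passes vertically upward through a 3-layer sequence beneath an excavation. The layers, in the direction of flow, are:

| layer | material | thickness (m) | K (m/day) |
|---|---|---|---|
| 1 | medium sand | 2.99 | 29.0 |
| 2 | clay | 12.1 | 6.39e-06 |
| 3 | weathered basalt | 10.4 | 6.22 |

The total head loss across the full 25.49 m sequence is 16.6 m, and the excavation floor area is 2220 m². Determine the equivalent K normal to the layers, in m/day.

1.35e-05

Flow is perpendicular to layering, so the layers act in series and the equivalent K is the thickness-weighted harmonic mean.
Total thickness L = 2.99 + 12.1 + 10.4 = 25.49 m.
Σ(b_i/K_i) = 2.99/29.0 + 12.1/6.39e-06 + 10.4/6.22 = 1.894e+06 d.
K_eq = L / Σ(b_i/K_i) = 25.49 / 1.894e+06 = 1.346e-05 m/day.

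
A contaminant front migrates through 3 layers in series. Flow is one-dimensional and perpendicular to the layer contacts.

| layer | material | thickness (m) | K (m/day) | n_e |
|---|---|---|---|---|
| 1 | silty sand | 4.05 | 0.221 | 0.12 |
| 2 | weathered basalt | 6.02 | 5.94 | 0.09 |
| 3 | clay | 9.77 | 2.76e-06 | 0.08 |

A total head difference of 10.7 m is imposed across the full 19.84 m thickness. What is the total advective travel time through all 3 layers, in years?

1640

With flow normal to the layers, continuity requires the same specific discharge q through every layer.
Σ(b_i/K_i) = 4.05/0.221 + 6.02/5.94 + 9.77/2.76e-06 = 3.540e+06 d.
q = Δh / Σ(b_i/K_i) = 10.7 / 3.540e+06 = 3.023e-06 m/day.
In each layer the seepage velocity is v_i = q/n_i, so the layer transit time is t_i = b_i·n_i / q:
  layer 1 (silty sand): t_1 = 4.05 × 0.12 / 3.023e-06 = 1.608e+05 d
  layer 2 (weathered basalt): t_2 = 6.02 × 0.09 / 3.023e-06 = 1.792e+05 d
  layer 3 (clay): t_3 = 9.77 × 0.08 / 3.023e-06 = 2.586e+05 d
Total t = Σ t_i = 5.986e+05 days = 1639 years.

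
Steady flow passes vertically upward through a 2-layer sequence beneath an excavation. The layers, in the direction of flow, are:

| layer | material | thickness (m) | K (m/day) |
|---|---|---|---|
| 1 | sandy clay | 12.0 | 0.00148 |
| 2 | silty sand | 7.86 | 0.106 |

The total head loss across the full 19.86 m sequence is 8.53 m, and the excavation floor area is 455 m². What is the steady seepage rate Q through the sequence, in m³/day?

Flow is perpendicular to layering, so the layers act in series and the equivalent K is the thickness-weighted harmonic mean.
Total thickness L = 12.0 + 7.86 = 19.86 m.
Σ(b_i/K_i) = 12.0/0.00148 + 7.86/0.106 = 8182 d.
K_eq = L / Σ(b_i/K_i) = 19.86 / 8182 = 0.002427 m/day.
Q = K_eq · A · (Δh/L) = 0.002427 × 455 × (8.53/19.86) = 0.4743 m³/day.

0.474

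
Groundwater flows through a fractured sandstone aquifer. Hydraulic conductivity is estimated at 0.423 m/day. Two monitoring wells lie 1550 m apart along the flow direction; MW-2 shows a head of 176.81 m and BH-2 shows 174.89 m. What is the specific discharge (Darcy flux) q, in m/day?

Hydraulic gradient i = (176.81 − 174.89) / 1550 = 1.92 / 1550 = 0.001239.
Specific discharge q = K · i = 0.4230 × 0.001239 = 0.0005240 m/day.

0.000524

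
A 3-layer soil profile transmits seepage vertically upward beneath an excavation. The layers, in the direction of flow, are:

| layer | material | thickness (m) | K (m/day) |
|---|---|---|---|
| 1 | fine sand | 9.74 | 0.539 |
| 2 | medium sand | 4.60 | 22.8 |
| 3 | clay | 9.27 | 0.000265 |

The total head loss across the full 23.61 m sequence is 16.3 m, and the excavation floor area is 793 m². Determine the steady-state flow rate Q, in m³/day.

0.369

Flow is perpendicular to layering, so the layers act in series and the equivalent K is the thickness-weighted harmonic mean.
Total thickness L = 9.74 + 4.60 + 9.27 = 23.61 m.
Σ(b_i/K_i) = 9.74/0.539 + 4.60/22.8 + 9.27/0.000265 = 34999 d.
K_eq = L / Σ(b_i/K_i) = 23.61 / 34999 = 0.0006746 m/day.
Q = K_eq · A · (Δh/L) = 0.0006746 × 793 × (16.3/23.61) = 0.3693 m³/day.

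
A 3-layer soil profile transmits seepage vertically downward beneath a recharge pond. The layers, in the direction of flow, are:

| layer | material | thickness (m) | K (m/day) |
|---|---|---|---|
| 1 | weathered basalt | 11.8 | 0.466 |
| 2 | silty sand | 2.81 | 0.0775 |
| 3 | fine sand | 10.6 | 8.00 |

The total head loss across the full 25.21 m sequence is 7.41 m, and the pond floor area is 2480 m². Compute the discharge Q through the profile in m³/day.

Flow is perpendicular to layering, so the layers act in series and the equivalent K is the thickness-weighted harmonic mean.
Total thickness L = 11.8 + 2.81 + 10.6 = 25.21 m.
Σ(b_i/K_i) = 11.8/0.466 + 2.81/0.0775 + 10.6/8.00 = 62.90 d.
K_eq = L / Σ(b_i/K_i) = 25.21 / 62.90 = 0.4008 m/day.
Q = K_eq · A · (Δh/L) = 0.4008 × 2480 × (7.41/25.21) = 292.1 m³/day.

292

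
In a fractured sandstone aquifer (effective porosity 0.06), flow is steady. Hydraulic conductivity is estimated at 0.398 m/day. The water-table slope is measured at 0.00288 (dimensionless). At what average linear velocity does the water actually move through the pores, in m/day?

0.0191

Hydraulic gradient i = 0.00288.
Darcy flux q = K · i = 0.3980 × 0.002880 = 0.001146 m/day.
Seepage velocity v = q / n_e = 0.001146 / 0.06 = 0.01910 m/day.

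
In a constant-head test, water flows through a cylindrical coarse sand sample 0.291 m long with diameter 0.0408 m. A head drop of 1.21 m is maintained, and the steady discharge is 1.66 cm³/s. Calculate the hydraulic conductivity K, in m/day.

26.4

Cross-sectional area A = π·(d/2)² = π × (0.0408/2)² = 0.001307 m².
Convert discharge: 1.66 cm³/s = 1.660e-06 m³/s.
Darcy's law rearranged: K = Q·L / (A·Δh) = 1.660e-06 × 0.291 / (0.001307 × 1.21) = 0.0003054 m/s = 26.38 m/day.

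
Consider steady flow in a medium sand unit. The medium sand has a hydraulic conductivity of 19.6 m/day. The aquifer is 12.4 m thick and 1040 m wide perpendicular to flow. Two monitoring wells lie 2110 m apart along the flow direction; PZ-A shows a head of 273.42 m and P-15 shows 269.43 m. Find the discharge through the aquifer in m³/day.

Cross-sectional area A = 1040 × 12.4 = 12896 m².
Hydraulic gradient i = (273.42 − 269.43) / 2110 = 3.99 / 2110 = 0.001891.
Darcy's law: Q = K · A · i = 19.60 × 12896 × 0.001891 = 478.0 m³/day.

478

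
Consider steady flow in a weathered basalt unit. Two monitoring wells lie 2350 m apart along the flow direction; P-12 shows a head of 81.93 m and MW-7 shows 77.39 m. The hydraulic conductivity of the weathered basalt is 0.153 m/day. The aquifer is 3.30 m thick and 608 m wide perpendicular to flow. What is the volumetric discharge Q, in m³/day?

Cross-sectional area A = 608 × 3.30 = 2006 m².
Hydraulic gradient i = (81.93 − 77.39) / 2350 = 4.54 / 2350 = 0.001932.
Darcy's law: Q = K · A · i = 0.1530 × 2006 × 0.001932 = 0.5931 m³/day.

0.593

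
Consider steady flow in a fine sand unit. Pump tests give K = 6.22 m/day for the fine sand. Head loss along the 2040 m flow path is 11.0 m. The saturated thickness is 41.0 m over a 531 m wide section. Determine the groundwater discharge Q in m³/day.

730

Cross-sectional area A = 531 × 41.0 = 21771 m².
Hydraulic gradient i = Δh / L = 11.0 / 2040 = 0.005392.
Darcy's law: Q = K · A · i = 6.220 × 21771 × 0.005392 = 730.2 m³/day.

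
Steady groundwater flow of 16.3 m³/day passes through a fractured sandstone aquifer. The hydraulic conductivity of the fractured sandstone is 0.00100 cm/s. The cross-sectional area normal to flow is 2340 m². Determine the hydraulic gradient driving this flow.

Convert K: 0.00100 cm/s × 864 = 0.8640 m/day.
From Q = K·A·i, i = Q / (K·A) = 16.3 / (0.8640 × 2340) = 0.008062.

0.00806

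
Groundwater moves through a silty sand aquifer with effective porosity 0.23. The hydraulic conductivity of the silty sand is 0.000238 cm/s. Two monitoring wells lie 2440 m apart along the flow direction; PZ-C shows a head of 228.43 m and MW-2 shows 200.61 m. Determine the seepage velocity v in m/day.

Convert K: 0.000238 cm/s × 864 = 0.2056 m/day.
Hydraulic gradient i = (228.43 − 200.61) / 2440 = 27.82 / 2440 = 0.01140.
Darcy flux q = K · i = 0.2056 × 0.01140 = 0.002345 m/day.
Seepage velocity v = q / n_e = 0.002345 / 0.23 = 0.01019 m/day.

0.0102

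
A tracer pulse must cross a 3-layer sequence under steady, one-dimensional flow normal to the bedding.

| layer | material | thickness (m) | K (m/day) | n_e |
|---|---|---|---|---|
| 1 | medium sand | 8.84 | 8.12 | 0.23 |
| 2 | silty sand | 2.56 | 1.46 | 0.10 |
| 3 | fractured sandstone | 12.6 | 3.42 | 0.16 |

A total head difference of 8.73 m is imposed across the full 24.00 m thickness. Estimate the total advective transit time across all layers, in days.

With flow normal to the layers, continuity requires the same specific discharge q through every layer.
Σ(b_i/K_i) = 8.84/8.12 + 2.56/1.46 + 12.6/3.42 = 6.526 d.
q = Δh / Σ(b_i/K_i) = 8.73 / 6.526 = 1.338 m/day.
In each layer the seepage velocity is v_i = q/n_i, so the layer transit time is t_i = b_i·n_i / q:
  layer 1 (medium sand): t_1 = 8.84 × 0.23 / 1.338 = 1.520 d
  layer 2 (silty sand): t_2 = 2.56 × 0.10 / 1.338 = 0.1914 d
  layer 3 (fractured sandstone): t_3 = 12.6 × 0.16 / 1.338 = 1.507 d
Total t = Σ t_i = 3.218 days.

3.22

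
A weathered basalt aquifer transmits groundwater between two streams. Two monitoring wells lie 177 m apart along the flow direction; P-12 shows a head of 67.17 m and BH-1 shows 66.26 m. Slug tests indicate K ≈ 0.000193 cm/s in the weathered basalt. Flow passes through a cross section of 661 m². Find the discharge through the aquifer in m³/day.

Convert K: 0.000193 cm/s × 864 = 0.1668 m/day.
Hydraulic gradient i = (67.17 − 66.26) / 177 = 0.91 / 177 = 0.005141.
Darcy's law: Q = K · A · i = 0.1668 × 661.0 × 0.005141 = 0.5667 m³/day.

0.567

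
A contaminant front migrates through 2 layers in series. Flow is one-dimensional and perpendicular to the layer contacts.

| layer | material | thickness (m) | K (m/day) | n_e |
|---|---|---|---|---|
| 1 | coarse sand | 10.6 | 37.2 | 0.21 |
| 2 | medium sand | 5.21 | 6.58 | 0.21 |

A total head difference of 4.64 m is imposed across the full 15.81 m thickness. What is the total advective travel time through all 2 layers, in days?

0.770

With flow normal to the layers, continuity requires the same specific discharge q through every layer.
Σ(b_i/K_i) = 10.6/37.2 + 5.21/6.58 = 1.077 d.
q = Δh / Σ(b_i/K_i) = 4.64 / 1.077 = 4.309 m/day.
In each layer the seepage velocity is v_i = q/n_i, so the layer transit time is t_i = b_i·n_i / q:
  layer 1 (coarse sand): t_1 = 10.6 × 0.21 / 4.309 = 0.5166 d
  layer 2 (medium sand): t_2 = 5.21 × 0.21 / 4.309 = 0.2539 d
Total t = Σ t_i = 0.7704 days.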